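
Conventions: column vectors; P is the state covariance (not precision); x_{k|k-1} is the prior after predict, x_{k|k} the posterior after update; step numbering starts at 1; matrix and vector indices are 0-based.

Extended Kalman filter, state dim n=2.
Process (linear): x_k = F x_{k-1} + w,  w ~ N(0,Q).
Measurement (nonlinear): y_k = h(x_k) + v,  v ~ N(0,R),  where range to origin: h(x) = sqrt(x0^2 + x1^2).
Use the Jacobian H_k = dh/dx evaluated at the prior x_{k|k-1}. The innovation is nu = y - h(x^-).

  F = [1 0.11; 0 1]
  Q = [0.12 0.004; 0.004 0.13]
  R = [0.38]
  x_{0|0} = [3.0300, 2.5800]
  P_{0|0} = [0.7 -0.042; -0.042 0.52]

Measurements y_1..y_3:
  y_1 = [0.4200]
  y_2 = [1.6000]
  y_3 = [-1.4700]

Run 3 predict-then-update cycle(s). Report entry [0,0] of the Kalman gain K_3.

K[0,0] = 0.3369

step 1: x^-=[3.3138, 2.5800]  P^-=[0.8171 0.0192; 0.0192 0.6500]  H_jac=[0.7891 0.6143]  S=[1.1526]  K=[0.5696; 0.3596]  nu=[-3.7797]  x^+=[1.1610, 1.2209]  P^+=[0.4431 -0.2169; -0.2169 0.5010]
step 2: x^-=[1.2953, 1.2209]  P^-=[0.5215 -0.1578; -0.1578 0.6310]  H_jac=[0.7277 0.6859]  S=[0.7955]  K=[0.3410; 0.3997]  nu=[-0.1800]  x^+=[1.2339, 1.1489]  P^+=[0.4290 -0.2662; -0.2662 0.5039]
step 3: x^-=[1.3603, 1.1489]  P^-=[0.4965 -0.2068; -0.2068 0.6339]  H_jac=[0.7640 0.6453]  S=[0.7298]  K=[0.3369; 0.3440]  nu=[-3.2506]  x^+=[0.2651, 0.0308]  P^+=[0.4137 -0.2913; -0.2913 0.5475]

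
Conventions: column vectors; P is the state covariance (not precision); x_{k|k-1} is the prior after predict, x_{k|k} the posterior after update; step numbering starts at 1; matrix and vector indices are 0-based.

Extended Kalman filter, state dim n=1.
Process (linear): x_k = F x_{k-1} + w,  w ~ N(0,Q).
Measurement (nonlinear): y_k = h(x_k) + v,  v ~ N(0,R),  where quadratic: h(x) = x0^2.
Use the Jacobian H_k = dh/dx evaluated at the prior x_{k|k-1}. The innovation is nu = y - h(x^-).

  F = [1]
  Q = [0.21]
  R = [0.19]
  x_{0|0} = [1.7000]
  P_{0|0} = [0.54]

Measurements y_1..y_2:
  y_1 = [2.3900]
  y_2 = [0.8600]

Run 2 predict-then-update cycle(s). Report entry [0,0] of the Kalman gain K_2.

K[0,0] = 0.2957

step 1: x^-=[1.7000]  P^-=[0.7500]  H_jac=[3.4000]  S=[8.8600]  K=[0.2878]  nu=[-0.5000]  x^+=[1.5561]  P^+=[0.0161]
step 2: x^-=[1.5561]  P^-=[0.2261]  H_jac=[3.1122]  S=[2.3798]  K=[0.2957]  nu=[-1.5614]  x^+=[1.0944]  P^+=[0.0181]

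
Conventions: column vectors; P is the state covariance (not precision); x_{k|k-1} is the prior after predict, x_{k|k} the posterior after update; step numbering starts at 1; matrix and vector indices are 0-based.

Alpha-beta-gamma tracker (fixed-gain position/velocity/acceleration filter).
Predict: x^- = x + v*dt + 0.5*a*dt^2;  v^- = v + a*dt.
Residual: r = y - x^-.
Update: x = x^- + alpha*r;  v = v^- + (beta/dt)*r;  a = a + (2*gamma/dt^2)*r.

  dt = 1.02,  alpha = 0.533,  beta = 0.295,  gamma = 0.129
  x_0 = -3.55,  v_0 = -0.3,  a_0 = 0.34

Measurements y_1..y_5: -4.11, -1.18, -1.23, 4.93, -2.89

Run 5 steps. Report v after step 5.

step 1: x_pred=-3.6791  r=-0.4309  x^+=-3.9088  v^+=-0.0778  a^+=0.2332
step 2: x_pred=-3.8669  r=2.6869  x^+=-2.4348  v^+=0.9371  a^+=0.8994
step 3: x_pred=-1.0110  r=-0.2190  x^+=-1.1277  v^+=1.7912  a^+=0.8452
step 4: x_pred=1.1389  r=3.7911  x^+=3.1596  v^+=3.7497  a^+=1.7853
step 5: x_pred=7.9129  r=-10.8029  x^+=2.1550  v^+=2.4463  a^+=-0.8937

v_post = 2.4463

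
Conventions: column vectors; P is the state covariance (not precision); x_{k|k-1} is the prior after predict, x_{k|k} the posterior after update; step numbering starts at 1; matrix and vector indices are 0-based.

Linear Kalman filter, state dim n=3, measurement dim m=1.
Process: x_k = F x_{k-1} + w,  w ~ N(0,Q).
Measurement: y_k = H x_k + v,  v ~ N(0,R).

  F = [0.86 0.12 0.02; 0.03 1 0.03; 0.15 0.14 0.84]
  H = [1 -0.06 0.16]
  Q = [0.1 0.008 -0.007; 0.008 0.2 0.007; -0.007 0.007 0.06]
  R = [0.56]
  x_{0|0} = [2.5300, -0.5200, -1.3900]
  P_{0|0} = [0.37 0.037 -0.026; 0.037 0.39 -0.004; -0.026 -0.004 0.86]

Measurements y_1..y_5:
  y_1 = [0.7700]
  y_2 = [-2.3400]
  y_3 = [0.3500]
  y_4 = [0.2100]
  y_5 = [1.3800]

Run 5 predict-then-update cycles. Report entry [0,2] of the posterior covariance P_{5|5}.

step 1: x^-=[2.0856, -0.4858, -0.8609]  P^-=[0.3863 0.0960 0.0476; 0.0960 0.5930 0.0865; 0.0476 0.0865 0.6768]  S=[0.9678]  K=[0.4011; 0.0768; 0.1557]  nu=[-1.2070]  x^+=[1.6015, -0.5784, -1.0488]  P^+=[0.2306 0.0662 -0.0129; 0.0662 0.5873 0.0749; -0.0129 0.0749 0.6534]
step 2: x^-=[1.2869, -0.5619, -0.7218]  P^-=[0.2929 0.1435 0.0512; 0.1435 0.7966 0.1798; 0.0512 0.1798 0.5549]  S=[0.8657]  K=[0.3379; 0.1437; 0.1492]  nu=[-3.5451]  x^+=[0.0892, -1.0714, -1.2508]  P^+=[0.1941 0.1014 0.0075; 0.1014 0.7787 0.1612; 0.0075 0.1612 0.5356]
step 3: x^-=[-0.0769, -1.1063, -1.1873]  P^-=[0.2769 0.1984 0.0763; 0.1984 0.9951 0.2824; 0.0763 0.2824 0.5016]  S=[0.8486]  K=[0.3267; 0.2166; 0.1646]  nu=[0.5505]  x^+=[0.1029, -0.9870, -1.0967]  P^+=[0.1863 0.1383 0.0307; 0.1383 0.9553 0.2521; 0.0307 0.2521 0.4787]
step 4: x^-=[-0.0518, -1.0168, -1.0440]  P^-=[0.2826 0.2539 0.1087; 0.2539 1.1794 0.3887; 0.1087 0.3887 0.4935]  S=[0.8563]  K=[0.3325; 0.2865; 0.1919]  nu=[0.3679]  x^+=[0.0705, -0.9114, -0.9734]  P^+=[0.1879 0.1723 0.0540; 0.1723 1.1091 0.3416; 0.0540 0.3416 0.4620]
step 5: x^-=[-0.0682, -0.9385, -0.9347]  P^-=[0.2942 0.3045 0.1421; 0.3045 1.3406 0.4914; 0.1421 0.4914 0.5131]  S=[0.8716]  K=[0.3426; 0.3473; 0.2234]  nu=[1.5415]  x^+=[0.4599, -0.4032, -0.5904]  P^+=[0.1919 0.2008 0.0754; 0.2008 1.2355 0.4237; 0.0754 0.4237 0.4697]

P_post[0,2] = 0.0754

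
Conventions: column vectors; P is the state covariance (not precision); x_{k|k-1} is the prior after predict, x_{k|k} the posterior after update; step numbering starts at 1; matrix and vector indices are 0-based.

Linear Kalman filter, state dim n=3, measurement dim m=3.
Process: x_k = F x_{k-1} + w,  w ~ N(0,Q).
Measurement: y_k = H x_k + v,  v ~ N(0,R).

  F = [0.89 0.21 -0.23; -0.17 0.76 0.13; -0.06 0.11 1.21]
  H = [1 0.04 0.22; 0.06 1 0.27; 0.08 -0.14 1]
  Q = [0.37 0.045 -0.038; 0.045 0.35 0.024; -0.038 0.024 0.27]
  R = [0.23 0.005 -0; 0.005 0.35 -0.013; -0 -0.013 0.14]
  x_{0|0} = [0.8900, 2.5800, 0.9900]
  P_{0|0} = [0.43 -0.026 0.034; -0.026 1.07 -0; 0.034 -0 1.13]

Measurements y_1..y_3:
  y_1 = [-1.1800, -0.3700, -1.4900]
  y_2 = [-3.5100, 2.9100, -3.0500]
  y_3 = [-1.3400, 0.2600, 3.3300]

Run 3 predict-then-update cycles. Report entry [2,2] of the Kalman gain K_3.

step 1: x^-=[1.1062, 1.9382, 1.4283]  P^-=[0.7939 0.1055 -0.3159; 0.1055 1.0048 0.2900; -0.3159 0.2900 1.9343]  S=[0.9937 0.2910 0.1503; 0.2910 1.6577 0.6332; 0.1503 0.6332 1.9650]  K=[0.7681 -0.0223 -0.1875; 0.0256 0.7102 -0.1505; -0.0568 0.1410 0.9098]  nu=[-2.6780, -2.7602, -2.7354]  x^+=[-0.3765, 0.3210, -1.2975]  P^+=[0.1856 -0.0016 -0.0410; -0.0016 0.2495 0.0047; -0.0410 0.0047 0.1295]
step 2: x^-=[0.0308, 0.1393, -1.5120]  P^-=[0.5507 0.0448 -0.1220; 0.0448 0.5048 0.0804; -0.1220 0.0804 0.4705]  S=[0.7556 0.1151 0.0152; 0.1151 0.9359 0.1166; 0.0152 0.1166 0.5809]  K=[0.7017 -0.0184 -0.1596; 0.0238 0.5741 -0.0930; -0.0547 0.1271 0.7497]  nu=[-3.2137, 3.1771, -1.5209]  x^+=[-2.0399, 2.0280, -2.0727]  P^+=[0.1692 -0.0013 -0.0358; -0.0013 0.2003 0.0077; -0.0358 0.0077 0.1072]
step 3: x^-=[-0.9129, 1.6186, -2.1625]  P^-=[0.5320 0.0406 -0.1097; 0.0406 0.4758 0.0742; -0.1097 0.0742 0.4373]  S=[0.7402 0.1087 0.0196; 0.1087 0.9010 0.1064; 0.0196 0.1064 0.5508]  K=[0.6950 -0.0181 -0.1535; 0.0226 0.5609 -0.0894; -0.0521 0.1254 0.7368]  nu=[-0.0160, -0.7199, 5.7922]  x^+=[-1.7999, 0.6965, 2.0156]  P^+=[0.1675 -0.0015 -0.0349; -0.0015 0.1956 0.0077; -0.0349 0.0077 0.1054]

K[2,2] = 0.7368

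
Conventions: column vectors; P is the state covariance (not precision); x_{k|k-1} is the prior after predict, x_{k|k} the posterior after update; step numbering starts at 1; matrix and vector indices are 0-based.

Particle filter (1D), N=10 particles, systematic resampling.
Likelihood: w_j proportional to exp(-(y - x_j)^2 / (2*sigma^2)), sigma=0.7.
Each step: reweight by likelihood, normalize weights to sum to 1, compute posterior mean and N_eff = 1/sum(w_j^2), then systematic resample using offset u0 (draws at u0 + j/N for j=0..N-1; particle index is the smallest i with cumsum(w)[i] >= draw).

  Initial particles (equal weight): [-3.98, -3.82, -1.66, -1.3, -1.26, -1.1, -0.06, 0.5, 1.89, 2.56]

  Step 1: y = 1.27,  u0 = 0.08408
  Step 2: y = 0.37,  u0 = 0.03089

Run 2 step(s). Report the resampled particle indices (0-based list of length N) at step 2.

resampled_idx = [0, 0, 1, 1, 1, 2, 2, 3, 3, 5]

step 1: w=[0.0000, 0.0000, 0.0001, 0.0008, 0.0009, 0.0021, 0.1044, 0.3467, 0.4289, 0.1162]  mean=1.2705  Neff=3.0439  idx=[6, 7, 7, 7, 8, 8, 8, 8, 9, 9]
step 2: w=[0.1986, 0.2357, 0.2357, 0.2357, 0.0227, 0.0227, 0.0227, 0.0227, 0.0018, 0.0018]  mean=0.5224  Neff=4.8045  idx=[0, 0, 1, 1, 1, 2, 2, 3, 3, 5]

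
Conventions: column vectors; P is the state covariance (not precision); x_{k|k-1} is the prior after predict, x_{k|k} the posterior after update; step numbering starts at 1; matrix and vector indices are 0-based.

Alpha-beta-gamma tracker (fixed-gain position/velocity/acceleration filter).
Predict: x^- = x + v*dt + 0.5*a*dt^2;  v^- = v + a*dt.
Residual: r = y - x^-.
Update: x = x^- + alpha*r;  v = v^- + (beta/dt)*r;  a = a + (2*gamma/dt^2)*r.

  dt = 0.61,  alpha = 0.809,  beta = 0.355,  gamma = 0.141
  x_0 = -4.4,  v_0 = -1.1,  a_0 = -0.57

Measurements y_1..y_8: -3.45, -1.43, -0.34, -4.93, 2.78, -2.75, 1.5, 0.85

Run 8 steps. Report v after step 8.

step 1: x_pred=-5.1770  r=1.7270  x^+=-3.7799  v^+=-0.4426  a^+=0.7389
step 2: x_pred=-3.9124  r=2.4824  x^+=-1.9041  v^+=1.4528  a^+=2.6202
step 3: x_pred=-0.5305  r=0.1905  x^+=-0.3764  v^+=3.1619  a^+=2.7645
step 4: x_pred=2.0667  r=-6.9967  x^+=-3.5936  v^+=0.7764  a^+=-2.5380
step 5: x_pred=-3.5922  r=6.3722  x^+=1.5629  v^+=2.9366  a^+=2.2912
step 6: x_pred=3.7805  r=-6.5305  x^+=-1.5027  v^+=0.5337  a^+=-2.6580
step 7: x_pred=-1.6716  r=3.1716  x^+=0.8942  v^+=0.7581  a^+=-0.2544
step 8: x_pred=1.3093  r=-0.4593  x^+=0.9377  v^+=0.3356  a^+=-0.6025

v_post = 0.3356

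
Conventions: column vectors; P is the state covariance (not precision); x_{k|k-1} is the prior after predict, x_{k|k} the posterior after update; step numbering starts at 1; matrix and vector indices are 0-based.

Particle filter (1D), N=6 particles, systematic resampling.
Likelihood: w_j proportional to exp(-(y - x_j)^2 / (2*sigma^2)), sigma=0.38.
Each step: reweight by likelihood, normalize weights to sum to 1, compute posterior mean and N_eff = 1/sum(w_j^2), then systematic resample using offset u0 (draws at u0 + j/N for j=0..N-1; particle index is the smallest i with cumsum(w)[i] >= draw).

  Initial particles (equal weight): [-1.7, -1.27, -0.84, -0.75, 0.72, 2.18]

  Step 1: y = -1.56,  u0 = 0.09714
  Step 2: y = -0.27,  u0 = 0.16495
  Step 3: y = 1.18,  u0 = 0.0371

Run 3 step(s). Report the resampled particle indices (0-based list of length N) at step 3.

resampled_idx = [1, 2, 2, 3, 4, 5]

step 1: w=[0.4789, 0.3831, 0.0851, 0.0529, 0.0000, 0.0000]  mean=-1.4118  Neff=2.5896  idx=[0, 0, 0, 1, 1, 2]
step 2: w=[0.0022, 0.0022, 0.0022, 0.0804, 0.0804, 0.8327]  mean=-0.9147  Neff=1.4157  idx=[4, 5, 5, 5, 5, 5]
step 3: w=[0.0003, 0.1999, 0.1999, 0.1999, 0.1999, 0.1999]  mean=-0.8401  Neff=5.0026  idx=[1, 2, 2, 3, 4, 5]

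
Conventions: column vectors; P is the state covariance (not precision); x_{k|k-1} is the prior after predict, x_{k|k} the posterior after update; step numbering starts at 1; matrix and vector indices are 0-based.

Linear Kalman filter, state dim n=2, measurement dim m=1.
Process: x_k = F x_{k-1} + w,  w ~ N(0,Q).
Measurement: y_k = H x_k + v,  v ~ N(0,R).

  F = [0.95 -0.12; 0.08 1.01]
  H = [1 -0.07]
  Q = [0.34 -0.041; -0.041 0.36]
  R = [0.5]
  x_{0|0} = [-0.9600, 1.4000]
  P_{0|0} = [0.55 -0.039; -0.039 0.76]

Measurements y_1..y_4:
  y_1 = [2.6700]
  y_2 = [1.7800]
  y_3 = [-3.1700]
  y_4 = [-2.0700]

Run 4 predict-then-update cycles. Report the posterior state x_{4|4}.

x_post = [-1.6274, 2.3018]

step 1: x^-=[-1.0800, 1.3372]  P^-=[0.8562 -0.1284; -0.1284 1.1325]  S=[1.3797]  K=[0.6271; -0.1505]  nu=[3.8436]  x^+=[1.3302, 0.7588]  P^+=[0.3137 0.0018; 0.0018 1.1012]
step 2: x^-=[1.1727, 0.8728]  P^-=[0.6385 -0.1489; -0.1489 1.4857]  S=[1.1666]  K=[0.5562; -0.2168]  nu=[0.6684]  x^+=[1.5445, 0.7279]  P^+=[0.2775 -0.0082; -0.0082 1.4309]
step 3: x^-=[1.3799, 0.8587]  P^-=[0.6130 -0.2011; -0.2011 1.8201]  S=[1.1500]  K=[0.5452; -0.2857]  nu=[-4.4898]  x^+=[-1.0681, 2.1414]  P^+=[0.2711 -0.0220; -0.0220 1.7262]
step 4: x^-=[-1.2717, 2.0773]  P^-=[0.6145 -0.2505; -0.2505 2.1191]  S=[1.1600]  K=[0.5449; -0.3438]  nu=[-0.6529]  x^+=[-1.6274, 2.3018]  P^+=[0.2701 -0.0332; -0.0332 1.9820]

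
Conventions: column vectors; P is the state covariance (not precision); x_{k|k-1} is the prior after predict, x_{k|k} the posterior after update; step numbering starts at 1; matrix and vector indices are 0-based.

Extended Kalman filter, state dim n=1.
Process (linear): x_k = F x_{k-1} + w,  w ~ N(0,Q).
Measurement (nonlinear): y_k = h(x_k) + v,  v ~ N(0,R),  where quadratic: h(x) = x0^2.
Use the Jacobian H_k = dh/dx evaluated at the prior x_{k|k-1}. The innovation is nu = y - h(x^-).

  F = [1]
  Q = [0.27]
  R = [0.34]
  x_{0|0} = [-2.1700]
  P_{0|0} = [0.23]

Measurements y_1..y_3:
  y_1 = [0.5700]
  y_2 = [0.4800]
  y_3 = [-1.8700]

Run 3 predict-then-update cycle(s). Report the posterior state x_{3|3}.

step 1: x^-=[-2.1700]  P^-=[0.5000]  H_jac=[-4.3400]  S=[9.7578]  K=[-0.2224]  nu=[-4.1389]  x^+=[-1.2496]  P^+=[0.0174]
step 2: x^-=[-1.2496]  P^-=[0.2874]  H_jac=[-2.4991]  S=[2.1351]  K=[-0.3364]  nu=[-1.0814]  x^+=[-0.8858]  P^+=[0.0458]
step 3: x^-=[-0.8858]  P^-=[0.3158]  H_jac=[-1.7715]  S=[1.3310]  K=[-0.4203]  nu=[-2.6546]  x^+=[0.2299]  P^+=[0.0807]

x_post = [0.2299]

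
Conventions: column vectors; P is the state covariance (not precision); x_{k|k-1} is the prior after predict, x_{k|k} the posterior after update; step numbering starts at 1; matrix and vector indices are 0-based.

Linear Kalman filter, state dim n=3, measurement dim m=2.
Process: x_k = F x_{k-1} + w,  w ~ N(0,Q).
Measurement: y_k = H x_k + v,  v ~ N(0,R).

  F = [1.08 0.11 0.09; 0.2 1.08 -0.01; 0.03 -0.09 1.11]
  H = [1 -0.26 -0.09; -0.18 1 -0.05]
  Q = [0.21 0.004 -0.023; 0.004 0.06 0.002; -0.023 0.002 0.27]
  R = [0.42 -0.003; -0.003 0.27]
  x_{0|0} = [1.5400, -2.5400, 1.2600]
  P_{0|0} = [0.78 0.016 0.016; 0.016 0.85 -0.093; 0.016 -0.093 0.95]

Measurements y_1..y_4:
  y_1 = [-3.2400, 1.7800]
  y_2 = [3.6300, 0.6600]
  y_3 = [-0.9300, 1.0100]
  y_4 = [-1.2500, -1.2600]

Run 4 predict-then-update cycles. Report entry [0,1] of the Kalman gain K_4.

step 1: x^-=[1.4972, -2.4478, 1.6734]  P^-=[1.1428 0.2828 0.0959; 0.2828 1.0916 -0.1943; 0.0959 -0.1943 1.4676]  S=[1.4751 -0.1782; -0.1782 1.3216]  K=[0.7377 0.1541; 0.1089 0.8095; -0.0166 -0.2178]  nu=[-5.2230, 4.5810]  x^+=[-1.6495, 0.6913, 0.7623]  P^+=[0.3493 0.1087 0.1292; 0.1087 0.2395 0.0348; 0.1292 0.0348 1.4058]
step 2: x^-=[-1.6368, 0.4091, 0.7345]  P^-=[0.6833 0.2401 0.2754; 0.2401 0.3992 0.0372; 0.2754 0.0372 2.0054]  S=[0.9738 0.0184; 0.0184 0.6112]  K=[0.6093 0.1508; 0.1257 0.5757; 0.0911 -0.1871]  nu=[5.4393, -0.0070]  x^+=[1.6760, 1.0886, 1.2314]  P^+=[0.3046 0.1057 0.2405; 0.1057 0.1786 0.0913; 0.2405 0.0913 1.9766]
step 3: x^-=[2.0407, 1.4986, 1.3191]  P^-=[0.6571 0.2254 0.4720; 0.2254 0.3235 0.1289; 0.4720 0.1289 2.7043]  S=[0.9247 0.0168; 0.0168 0.5360]  K=[0.5988 0.1370; 0.1309 0.5117; 0.2142 -0.1770]  nu=[-2.4623, -0.0553]  x^+=[0.5587, 1.1480, 0.8016]  P^+=[0.3127 0.1099 0.3677; 0.1099 0.1650 0.1501; 0.3677 0.1501 2.6463]
step 4: x^-=[0.8019, 1.3435, 0.8032]  P^-=[0.6987 0.2364 0.6984; 0.2364 0.3080 0.2216; 0.6984 0.2216 3.5261]  S=[0.9299 0.0138; 0.0138 0.5148]  K=[0.6158 0.1306; 0.1394 0.4904; 0.3503 -0.1656]  nu=[-1.6302, -2.4190]  x^+=[-0.5179, -0.0701, 0.6328]  P^+=[0.3351 0.1192 0.5097; 0.1192 0.1643 0.2160; 0.5097 0.2160 3.3995]

K[0,1] = 0.1306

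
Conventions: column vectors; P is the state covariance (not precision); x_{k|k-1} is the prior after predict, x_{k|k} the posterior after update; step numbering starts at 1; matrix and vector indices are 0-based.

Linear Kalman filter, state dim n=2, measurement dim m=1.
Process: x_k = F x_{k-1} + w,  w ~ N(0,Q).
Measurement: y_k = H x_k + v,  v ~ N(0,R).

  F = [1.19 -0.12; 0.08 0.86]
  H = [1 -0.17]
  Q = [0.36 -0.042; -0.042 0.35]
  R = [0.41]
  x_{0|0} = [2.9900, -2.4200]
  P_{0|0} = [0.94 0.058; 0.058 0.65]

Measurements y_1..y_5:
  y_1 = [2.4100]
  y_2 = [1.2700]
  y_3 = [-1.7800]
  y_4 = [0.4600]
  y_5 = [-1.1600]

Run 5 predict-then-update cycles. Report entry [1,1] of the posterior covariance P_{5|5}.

step 1: x^-=[3.8485, -1.8420]  P^-=[1.6839 0.0392; 0.0392 0.8447]  S=[2.1050]  K=[0.7968; -0.0496]  nu=[-1.7516]  x^+=[2.4528, -1.7551]  P^+=[0.3475 0.1224; 0.1224 0.8396]
step 2: x^-=[3.1294, -1.3132]  P^-=[0.8292 0.0285; 0.0285 0.9900]  S=[1.2581]  K=[0.6552; -0.1111]  nu=[-2.0827]  x^+=[1.7648, -1.0818]  P^+=[0.2891 0.1201; 0.1201 0.9745]
step 3: x^-=[2.2299, -0.7892]  P^-=[0.7491 0.0067; 0.0067 1.0891]  S=[1.1883]  K=[0.6294; -0.1502]  nu=[-4.1441]  x^+=[-0.3785, -0.1669]  P^+=[0.2783 0.1190; 0.1190 1.0623]
step 4: x^-=[-0.4304, -0.1738]  P^-=[0.7354 -0.0045; -0.0045 1.1538]  S=[1.1803]  K=[0.6237; -0.1700]  nu=[0.8608]  x^+=[0.1065, -0.3201]  P^+=[0.2762 0.1207; 0.1207 1.1197]
step 5: x^-=[0.1652, -0.2668]  P^-=[0.7328 -0.0089; -0.0089 1.1965]  S=[1.1805]  K=[0.6221; -0.1799]  nu=[-1.3706]  x^+=[-0.6874, -0.0203]  P^+=[0.2760 0.1232; 0.1232 1.1583]

P_post[1,1] = 1.1583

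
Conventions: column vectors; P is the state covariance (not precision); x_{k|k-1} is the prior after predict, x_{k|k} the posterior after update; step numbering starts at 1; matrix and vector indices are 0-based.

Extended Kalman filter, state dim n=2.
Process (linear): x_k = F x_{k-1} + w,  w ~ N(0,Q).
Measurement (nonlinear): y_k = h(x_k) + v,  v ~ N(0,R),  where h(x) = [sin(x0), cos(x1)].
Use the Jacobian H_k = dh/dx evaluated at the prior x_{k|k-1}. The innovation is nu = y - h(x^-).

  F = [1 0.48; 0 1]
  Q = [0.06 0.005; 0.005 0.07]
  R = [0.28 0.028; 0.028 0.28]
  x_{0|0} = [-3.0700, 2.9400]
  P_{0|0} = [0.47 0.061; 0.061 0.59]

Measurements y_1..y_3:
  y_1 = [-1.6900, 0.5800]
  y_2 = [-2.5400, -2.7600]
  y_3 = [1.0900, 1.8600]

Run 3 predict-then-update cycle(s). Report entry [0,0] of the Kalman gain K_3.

K[0,0] = 0.6464

step 1: x^-=[-1.6588, 2.9400]  P^-=[0.7245 0.3492; 0.3492 0.6600]  H_jac=[-0.0879 0.0000; 0.0000 -0.2002]  S=[0.2856 0.0341; 0.0341 0.3065]  K=[-0.1983 -0.2061; -0.0567 -0.4249]  nu=[-0.6939, 1.5597]  x^+=[-1.8426, 2.3166]  P^+=[0.6975 0.3159; 0.3159 0.6021]
step 2: x^-=[-0.7306, 2.3166]  P^-=[1.1994 0.6099; 0.6099 0.6721]  H_jac=[0.7448 0.0000; 0.0000 -0.7346]  S=[0.9453 -0.3057; -0.3057 0.6427]  K=[0.8504 -0.2927; 0.2743 -0.6378]  nu=[-1.8727, -2.0815]  x^+=[-1.7139, 3.1304]  P^+=[0.3087 0.0791; 0.0791 0.2326]
step 3: x^-=[-0.2113, 3.1304]  P^-=[0.4983 0.1958; 0.1958 0.3026]  H_jac=[0.9778 0.0000; 0.0000 -0.0112]  S=[0.7564 0.0259; 0.0259 0.2800]  K=[0.6464 -0.0675; 0.2544 -0.0356]  nu=[1.2997, 2.8599]  x^+=[0.4358, 3.3592]  P^+=[0.1832 0.0718; 0.0718 0.2538]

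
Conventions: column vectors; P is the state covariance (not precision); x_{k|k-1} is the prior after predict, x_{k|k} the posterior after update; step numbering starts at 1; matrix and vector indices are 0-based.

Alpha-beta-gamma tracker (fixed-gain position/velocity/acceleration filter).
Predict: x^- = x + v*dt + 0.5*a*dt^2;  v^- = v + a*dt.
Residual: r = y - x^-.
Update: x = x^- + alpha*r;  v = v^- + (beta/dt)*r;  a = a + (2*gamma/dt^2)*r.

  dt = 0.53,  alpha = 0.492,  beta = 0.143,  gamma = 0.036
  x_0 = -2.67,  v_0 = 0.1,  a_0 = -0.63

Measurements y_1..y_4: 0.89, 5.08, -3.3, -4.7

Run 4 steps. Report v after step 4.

step 1: x_pred=-2.7055  r=3.5955  x^+=-0.9365  v^+=0.7362  a^+=0.2916
step 2: x_pred=-0.5054  r=5.5854  x^+=2.2426  v^+=2.3977  a^+=1.7232
step 3: x_pred=3.7555  r=-7.0555  x^+=0.2842  v^+=1.4074  a^+=-0.0852
step 4: x_pred=1.0181  r=-5.7181  x^+=-1.7952  v^+=-0.1806  a^+=-1.5509

v_post = -0.1806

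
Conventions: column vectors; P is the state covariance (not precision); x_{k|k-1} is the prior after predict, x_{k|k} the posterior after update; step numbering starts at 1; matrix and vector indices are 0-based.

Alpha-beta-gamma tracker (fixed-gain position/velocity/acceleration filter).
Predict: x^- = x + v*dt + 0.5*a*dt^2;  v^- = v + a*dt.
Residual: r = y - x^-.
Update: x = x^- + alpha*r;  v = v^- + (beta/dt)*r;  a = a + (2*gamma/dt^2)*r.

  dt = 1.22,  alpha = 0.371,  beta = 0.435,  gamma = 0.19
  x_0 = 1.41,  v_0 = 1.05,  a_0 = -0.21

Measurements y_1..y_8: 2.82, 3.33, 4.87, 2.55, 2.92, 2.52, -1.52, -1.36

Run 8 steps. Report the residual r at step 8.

step 1: x_pred=2.5347  r=0.2853  x^+=2.6406  v^+=0.8955  a^+=-0.1372
step 2: x_pred=3.6310  r=-0.3010  x^+=3.5193  v^+=0.6208  a^+=-0.2140
step 3: x_pred=4.1175  r=0.7525  x^+=4.3967  v^+=0.6281  a^+=-0.0219
step 4: x_pred=5.1466  r=-2.5966  x^+=4.1833  v^+=-0.3245  a^+=-0.6848
step 5: x_pred=3.2777  r=-0.3577  x^+=3.1450  v^+=-1.2875  a^+=-0.7762
step 6: x_pred=0.9966  r=1.5234  x^+=1.5618  v^+=-1.6913  a^+=-0.3872
step 7: x_pred=-0.7898  r=-0.7302  x^+=-1.0607  v^+=-2.4241  a^+=-0.5737
step 8: x_pred=-4.4450  r=3.0850  x^+=-3.3004  v^+=-2.0240  a^+=0.2140

resid = 3.0850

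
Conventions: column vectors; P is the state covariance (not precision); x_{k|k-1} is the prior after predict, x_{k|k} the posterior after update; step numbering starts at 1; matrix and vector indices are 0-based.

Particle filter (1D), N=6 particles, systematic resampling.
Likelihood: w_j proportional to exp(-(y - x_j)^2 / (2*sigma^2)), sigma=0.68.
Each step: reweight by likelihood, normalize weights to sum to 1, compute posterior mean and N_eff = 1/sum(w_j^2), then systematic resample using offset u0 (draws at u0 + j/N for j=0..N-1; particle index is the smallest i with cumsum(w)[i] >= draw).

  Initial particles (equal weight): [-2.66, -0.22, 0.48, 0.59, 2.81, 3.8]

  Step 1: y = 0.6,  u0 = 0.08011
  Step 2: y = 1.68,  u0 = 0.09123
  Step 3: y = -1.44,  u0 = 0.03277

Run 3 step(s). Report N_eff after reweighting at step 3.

N_eff = 5.6968

step 1: w=[0.0000, 0.1954, 0.3981, 0.4043, 0.0021, 0.0000]  mean=0.3925  Neff=2.7761  idx=[1, 2, 2, 2, 3, 3]
step 2: w=[0.0167, 0.1748, 0.1748, 0.1748, 0.2295, 0.2295]  mean=0.5188  Neff=5.0700  idx=[1, 2, 3, 4, 4, 5]
step 3: w=[0.2051, 0.2051, 0.2051, 0.1282, 0.1282, 0.1282]  mean=0.5223  Neff=5.6968  idx=[0, 0, 1, 2, 3, 4]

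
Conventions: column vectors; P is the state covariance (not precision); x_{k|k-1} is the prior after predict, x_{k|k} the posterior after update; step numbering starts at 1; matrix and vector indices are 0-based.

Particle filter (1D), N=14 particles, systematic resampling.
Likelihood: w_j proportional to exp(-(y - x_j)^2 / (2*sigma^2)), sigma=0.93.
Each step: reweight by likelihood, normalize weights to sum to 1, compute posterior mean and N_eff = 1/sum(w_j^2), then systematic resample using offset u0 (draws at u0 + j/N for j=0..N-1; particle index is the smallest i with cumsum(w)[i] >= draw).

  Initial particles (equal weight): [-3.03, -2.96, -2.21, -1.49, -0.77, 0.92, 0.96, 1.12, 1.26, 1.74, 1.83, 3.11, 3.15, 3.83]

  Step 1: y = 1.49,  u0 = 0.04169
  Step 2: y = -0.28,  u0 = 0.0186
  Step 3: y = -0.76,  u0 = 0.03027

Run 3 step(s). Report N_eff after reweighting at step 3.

step 1: w=[0.0000, 0.0000, 0.0001, 0.0010, 0.0087, 0.1382, 0.1418, 0.1541, 0.1618, 0.1609, 0.1560, 0.0366, 0.0339, 0.0070]  mean=1.4443  Neff=7.0449  idx=[5, 5, 6, 6, 7, 7, 8, 8, 9, 9, 9, 10, 10, 12]
step 2: w=[0.1326, 0.1326, 0.1253, 0.1253, 0.0981, 0.0981, 0.0774, 0.0774, 0.0288, 0.0288, 0.0288, 0.0232, 0.0232, 0.0003]  mean=1.1358  Neff=9.8664  idx=[0, 0, 1, 1, 2, 2, 3, 4, 4, 5, 6, 7, 8, 10]
step 3: w=[0.1000, 0.1000, 0.1000, 0.1000, 0.0924, 0.0924, 0.0924, 0.0662, 0.0662, 0.0662, 0.0483, 0.0483, 0.0138, 0.0138]  mean=1.0263  Neff=11.9327  idx=[0, 1, 1, 2, 3, 3, 4, 5, 6, 6, 8, 9, 10, 11]

N_eff = 11.9327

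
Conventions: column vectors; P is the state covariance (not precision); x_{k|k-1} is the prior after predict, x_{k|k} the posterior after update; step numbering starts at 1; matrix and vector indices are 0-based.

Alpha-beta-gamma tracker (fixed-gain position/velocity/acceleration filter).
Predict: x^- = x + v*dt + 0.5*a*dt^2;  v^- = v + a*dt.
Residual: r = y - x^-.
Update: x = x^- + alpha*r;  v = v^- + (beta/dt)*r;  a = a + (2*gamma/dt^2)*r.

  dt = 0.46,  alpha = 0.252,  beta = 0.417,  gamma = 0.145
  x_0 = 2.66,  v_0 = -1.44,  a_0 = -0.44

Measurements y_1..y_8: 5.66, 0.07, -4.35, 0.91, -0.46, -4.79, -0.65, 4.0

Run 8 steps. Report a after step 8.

a_post = 21.0824

step 1: x_pred=1.9510  r=3.7090  x^+=2.8857  v^+=1.7198  a^+=4.6432
step 2: x_pred=4.1681  r=-4.0981  x^+=3.1354  v^+=0.1407  a^+=-0.9733
step 3: x_pred=3.0971  r=-7.4471  x^+=1.2204  v^+=-7.0580  a^+=-11.1796
step 4: x_pred=-3.2090  r=4.1190  x^+=-2.1710  v^+=-8.4666  a^+=-5.5345
step 5: x_pred=-6.6512  r=6.1912  x^+=-5.0910  v^+=-5.4000  a^+=2.9507
step 6: x_pred=-7.2629  r=2.4729  x^+=-6.6397  v^+=-1.8010  a^+=6.3398
step 7: x_pred=-6.7974  r=6.1474  x^+=-5.2482  v^+=6.6881  a^+=14.7648
step 8: x_pred=-0.6096  r=4.6096  x^+=0.5520  v^+=17.6586  a^+=21.0824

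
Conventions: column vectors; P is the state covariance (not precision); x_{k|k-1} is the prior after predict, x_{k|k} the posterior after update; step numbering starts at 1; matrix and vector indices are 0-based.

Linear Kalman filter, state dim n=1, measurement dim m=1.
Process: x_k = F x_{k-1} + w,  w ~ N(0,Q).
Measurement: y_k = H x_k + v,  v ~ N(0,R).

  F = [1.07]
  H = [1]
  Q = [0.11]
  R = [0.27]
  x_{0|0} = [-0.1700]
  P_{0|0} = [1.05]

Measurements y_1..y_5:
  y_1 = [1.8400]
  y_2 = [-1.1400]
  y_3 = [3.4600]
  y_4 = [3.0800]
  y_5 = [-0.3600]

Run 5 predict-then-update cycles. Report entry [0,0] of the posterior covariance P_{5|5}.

step 1: x^-=[-0.1819]  P^-=[1.3121]  S=[1.5821]  K=[0.8293]  nu=[2.0219]  x^+=[1.4950]  P^+=[0.2239]
step 2: x^-=[1.5996]  P^-=[0.3664]  S=[0.6364]  K=[0.5757]  nu=[-2.7396]  x^+=[0.0224]  P^+=[0.1554]
step 3: x^-=[0.0239]  P^-=[0.2880]  S=[0.5580]  K=[0.5161]  nu=[3.4361]  x^+=[1.7973]  P^+=[0.1393]
step 4: x^-=[1.9231]  P^-=[0.2695]  S=[0.5395]  K=[0.4996]  nu=[1.1569]  x^+=[2.5011]  P^+=[0.1349]
step 5: x^-=[2.6761]  P^-=[0.2644]  S=[0.5344]  K=[0.4948]  nu=[-3.0361]  x^+=[1.1739]  P^+=[0.1336]

P_post[0,0] = 0.1336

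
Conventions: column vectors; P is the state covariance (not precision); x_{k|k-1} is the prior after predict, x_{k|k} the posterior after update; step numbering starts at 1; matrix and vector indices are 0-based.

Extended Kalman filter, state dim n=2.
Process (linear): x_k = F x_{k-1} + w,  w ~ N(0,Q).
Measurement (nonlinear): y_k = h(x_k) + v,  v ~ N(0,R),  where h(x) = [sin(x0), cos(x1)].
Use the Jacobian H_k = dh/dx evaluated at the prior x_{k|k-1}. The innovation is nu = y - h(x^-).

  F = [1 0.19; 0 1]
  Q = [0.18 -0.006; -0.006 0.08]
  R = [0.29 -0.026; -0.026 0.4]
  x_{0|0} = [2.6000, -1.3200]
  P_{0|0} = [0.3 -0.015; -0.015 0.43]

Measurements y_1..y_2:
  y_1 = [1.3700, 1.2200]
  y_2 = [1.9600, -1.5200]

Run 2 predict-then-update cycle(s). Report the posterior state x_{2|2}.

step 1: x^-=[2.3492, -1.3200]  P^-=[0.4898 0.0607; 0.0607 0.5100]  H_jac=[-0.7021 0.0000; 0.0000 0.9687]  S=[0.5315 -0.0673; -0.0673 0.8786]  K=[-0.6449 0.0175; -0.0091 0.5616]  nu=[0.6580, 0.9718]  x^+=[1.9419, -0.7802]  P^+=[0.2670 0.0246; 0.0246 0.2321]
step 2: x^-=[1.7937, -0.7802]  P^-=[0.4647 0.0627; 0.0627 0.3121]  H_jac=[-0.2211 0.0000; 0.0000 0.7034]  S=[0.3127 -0.0357; -0.0357 0.5544]  K=[-0.3218 0.0587; 0.0010 0.3961]  nu=[0.9847, -2.2308]  x^+=[1.3458, -1.6628]  P^+=[0.4291 0.0453; 0.0453 0.2252]

x_post = [1.3458, -1.6628]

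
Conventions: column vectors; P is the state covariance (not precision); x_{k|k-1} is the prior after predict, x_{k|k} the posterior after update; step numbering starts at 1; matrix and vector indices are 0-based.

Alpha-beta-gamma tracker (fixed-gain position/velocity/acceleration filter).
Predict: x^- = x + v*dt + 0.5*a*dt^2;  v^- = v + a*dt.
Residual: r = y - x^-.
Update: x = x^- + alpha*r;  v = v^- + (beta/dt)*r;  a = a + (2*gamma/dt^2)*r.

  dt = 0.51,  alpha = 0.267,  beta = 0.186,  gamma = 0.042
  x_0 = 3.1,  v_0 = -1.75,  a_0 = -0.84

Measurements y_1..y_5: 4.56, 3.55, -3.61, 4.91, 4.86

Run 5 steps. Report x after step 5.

step 1: x_pred=2.0983  r=2.4617  x^+=2.7555  v^+=-1.2806  a^+=-0.0450
step 2: x_pred=2.0966  r=1.4534  x^+=2.4847  v^+=-0.7735  a^+=0.4244
step 3: x_pred=2.1454  r=-5.7554  x^+=0.6087  v^+=-2.6560  a^+=-1.4343
step 4: x_pred=-0.9324  r=5.8424  x^+=0.6275  v^+=-1.2568  a^+=0.4525
step 5: x_pred=0.0454  r=4.8146  x^+=1.3309  v^+=0.7299  a^+=2.0074

x_post = 1.3309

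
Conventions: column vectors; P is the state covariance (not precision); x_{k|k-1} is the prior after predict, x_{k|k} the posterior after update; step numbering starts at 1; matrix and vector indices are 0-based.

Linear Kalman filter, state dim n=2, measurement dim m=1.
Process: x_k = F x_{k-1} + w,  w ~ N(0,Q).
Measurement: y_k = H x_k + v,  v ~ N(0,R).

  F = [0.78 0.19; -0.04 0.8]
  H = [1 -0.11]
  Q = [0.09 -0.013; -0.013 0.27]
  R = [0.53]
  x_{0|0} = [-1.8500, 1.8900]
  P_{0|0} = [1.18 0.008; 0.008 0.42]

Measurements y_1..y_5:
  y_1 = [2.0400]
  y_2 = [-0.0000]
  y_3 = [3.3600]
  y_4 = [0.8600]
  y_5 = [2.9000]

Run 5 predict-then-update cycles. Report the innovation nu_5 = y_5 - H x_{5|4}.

step 1: x^-=[-1.0839, 1.5860]  P^-=[0.8254 0.0190; 0.0190 0.5402]  S=[1.3578]  K=[0.6064; -0.0298]  nu=[3.2984]  x^+=[0.9162, 1.4877]  P^+=[0.3262 0.0435; 0.0435 0.5390]
step 2: x^-=[0.9973, 1.1535]  P^-=[0.3208 0.0856; 0.0856 0.6127]  S=[0.8394]  K=[0.3710; 0.0216]  nu=[-0.8704]  x^+=[0.6744, 1.1347]  P^+=[0.2053 0.0788; 0.0788 0.6123]
step 3: x^-=[0.7416, 0.8808]  P^-=[0.2604 0.1222; 0.1222 0.6571]  S=[0.7714]  K=[0.3201; 0.0648]  nu=[2.7153]  x^+=[1.6107, 1.0566]  P^+=[0.1813 0.1063; 0.1063 0.6539]
step 4: x^-=[1.4571, 0.7809]  P^-=[0.2554 0.1462; 0.1462 0.6820]  S=[0.7615]  K=[0.3143; 0.0935]  nu=[-0.5112]  x^+=[1.2964, 0.7331]  P^+=[0.1802 0.1239; 0.1239 0.6753]
step 5: x^-=[1.1505, 0.5346]  P^-=[0.2607 0.1604; 0.1604 0.6946]  S=[0.7638]  K=[0.3182; 0.1099]  nu=[1.8083]  x^+=[1.7260, 0.7334]  P^+=[0.1834 0.1336; 0.1336 0.6853]

innov = [1.8083]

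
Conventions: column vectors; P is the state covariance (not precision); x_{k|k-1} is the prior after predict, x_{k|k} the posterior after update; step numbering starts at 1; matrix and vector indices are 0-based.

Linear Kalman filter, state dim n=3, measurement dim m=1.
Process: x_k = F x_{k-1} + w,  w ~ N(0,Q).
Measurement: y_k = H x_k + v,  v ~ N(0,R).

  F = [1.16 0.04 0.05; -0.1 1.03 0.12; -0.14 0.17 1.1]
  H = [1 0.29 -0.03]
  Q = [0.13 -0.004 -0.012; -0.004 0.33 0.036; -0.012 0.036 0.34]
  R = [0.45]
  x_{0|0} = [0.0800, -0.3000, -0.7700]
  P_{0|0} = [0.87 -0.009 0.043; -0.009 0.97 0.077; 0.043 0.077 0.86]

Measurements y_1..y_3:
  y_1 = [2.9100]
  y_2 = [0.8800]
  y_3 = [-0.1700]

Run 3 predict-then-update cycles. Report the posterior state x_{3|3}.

x_post = [0.9912, -1.3748, -2.3162]

step 1: x^-=[0.0423, -0.4094, -0.9092]  P^-=[1.3088 -0.0604 -0.0425; -0.0604 1.4000 0.4164; -0.0425 0.4164 1.4417]  S=[1.8381]  K=[0.7032; 0.1812; 0.0190]  nu=[2.9592]  x^+=[2.1232, 0.1269, -0.8529]  P^+=[0.3999 -0.2946 -0.0671; -0.2946 1.3396 0.4100; -0.0671 0.4100 1.4410]
step 2: x^-=[2.4253, -0.1840, -1.2138]  P^-=[0.6403 -0.3233 -0.1087; -0.3233 1.9396 0.9953; -0.1087 0.9953 2.3182]  S=[1.0572]  K=[0.5201; 0.1980; 0.1044]  nu=[-1.5284]  x^+=[1.6305, -0.4866, -1.3735]  P^+=[0.3544 -0.4322 -0.1661; -0.4322 1.8982 0.9734; -0.1661 0.9734 2.3067]
step 3: x^-=[1.8032, -0.8291, -1.8218]  P^-=[0.5602 -0.4352 -0.1723; -0.4352 2.7142 1.8913; -0.1723 1.8913 3.6287]  S=[0.9667]  K=[0.4543; 0.3053; 0.2766]  nu=[-1.7874]  x^+=[0.9912, -1.3748, -2.3162]  P^+=[0.3607 -0.5693 -0.2937; -0.5693 2.6241 1.8097; -0.2937 1.8097 3.5547]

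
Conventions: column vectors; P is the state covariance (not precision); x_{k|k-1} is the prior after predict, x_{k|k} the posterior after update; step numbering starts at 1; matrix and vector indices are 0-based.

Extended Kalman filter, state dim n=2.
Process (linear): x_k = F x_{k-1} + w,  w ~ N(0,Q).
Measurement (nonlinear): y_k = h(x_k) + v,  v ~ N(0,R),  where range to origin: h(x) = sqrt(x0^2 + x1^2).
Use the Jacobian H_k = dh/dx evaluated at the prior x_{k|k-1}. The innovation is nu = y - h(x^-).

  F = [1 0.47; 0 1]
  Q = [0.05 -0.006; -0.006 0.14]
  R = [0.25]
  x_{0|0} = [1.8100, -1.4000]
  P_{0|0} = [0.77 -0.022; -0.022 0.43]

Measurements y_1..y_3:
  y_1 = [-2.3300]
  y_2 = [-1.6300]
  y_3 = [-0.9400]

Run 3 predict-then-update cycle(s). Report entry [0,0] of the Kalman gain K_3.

step 1: x^-=[1.1520, -1.4000]  P^-=[0.8943 0.1741; 0.1741 0.5700]  H_jac=[0.6354 -0.7722]  S=[0.7801]  K=[0.5561; -0.4224]  nu=[-4.1430]  x^+=[-1.1519, 0.3501]  P^+=[0.6531 0.3573; 0.3573 0.4308]
step 2: x^-=[-0.9874, 0.3501]  P^-=[1.1341 0.5538; 0.5538 0.5708]  H_jac=[-0.9425 0.3342]  S=[0.9724]  K=[-0.9090; -0.3407]  nu=[-2.6776]  x^+=[1.4465, 1.2622]  P^+=[0.3307 0.2527; 0.2527 0.4580]
step 3: x^-=[2.0398, 1.2622]  P^-=[0.7195 0.4620; 0.4620 0.5980]  H_jac=[0.8504 0.5262]  S=[1.3493]  K=[0.6336; 0.5244]  nu=[-3.3387]  x^+=[-0.0756, -0.4885]  P^+=[0.1778 0.0137; 0.0137 0.2270]

K[0,0] = 0.6336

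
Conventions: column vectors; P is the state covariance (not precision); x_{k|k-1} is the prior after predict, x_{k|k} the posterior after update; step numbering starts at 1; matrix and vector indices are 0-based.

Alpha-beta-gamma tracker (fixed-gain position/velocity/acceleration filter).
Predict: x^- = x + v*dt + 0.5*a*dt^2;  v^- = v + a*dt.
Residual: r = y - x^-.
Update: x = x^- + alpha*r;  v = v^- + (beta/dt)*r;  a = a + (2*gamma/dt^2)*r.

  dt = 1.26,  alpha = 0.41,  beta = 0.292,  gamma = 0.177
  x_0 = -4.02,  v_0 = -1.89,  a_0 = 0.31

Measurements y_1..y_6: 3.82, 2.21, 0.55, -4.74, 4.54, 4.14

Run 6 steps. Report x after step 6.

x_post = 2.0590

step 1: x_pred=-6.1553  r=9.9753  x^+=-2.0654  v^+=0.8123  a^+=2.5343
step 2: x_pred=0.9698  r=1.2402  x^+=1.4783  v^+=4.2929  a^+=2.8108
step 3: x_pred=9.1186  r=-8.5686  x^+=5.6055  v^+=5.8488  a^+=0.9002
step 4: x_pred=13.6896  r=-18.4296  x^+=6.1334  v^+=2.7121  a^+=-3.2092
step 5: x_pred=7.0032  r=-2.4632  x^+=5.9933  v^+=-1.9023  a^+=-3.7584
step 6: x_pred=0.6129  r=3.5271  x^+=2.0590  v^+=-5.8206  a^+=-2.9720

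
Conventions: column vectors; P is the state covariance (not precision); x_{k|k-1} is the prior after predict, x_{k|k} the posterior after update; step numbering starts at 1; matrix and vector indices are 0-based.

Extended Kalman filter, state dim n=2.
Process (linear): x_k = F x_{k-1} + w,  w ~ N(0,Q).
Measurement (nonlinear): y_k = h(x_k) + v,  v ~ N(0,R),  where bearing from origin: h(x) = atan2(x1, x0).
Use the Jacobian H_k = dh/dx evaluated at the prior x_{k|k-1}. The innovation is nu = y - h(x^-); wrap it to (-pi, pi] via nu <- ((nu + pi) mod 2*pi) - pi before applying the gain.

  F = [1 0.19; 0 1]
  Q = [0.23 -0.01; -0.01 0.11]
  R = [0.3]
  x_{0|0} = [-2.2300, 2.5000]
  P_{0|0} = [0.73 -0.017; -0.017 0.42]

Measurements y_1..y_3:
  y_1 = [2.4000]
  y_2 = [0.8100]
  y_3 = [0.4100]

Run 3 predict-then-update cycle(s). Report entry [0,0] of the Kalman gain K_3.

K[0,0] = -0.8383

step 1: x^-=[-1.7550, 2.5000]  P^-=[0.9687 0.0528; 0.0528 0.5300]  H_jac=[-0.2680 -0.1881]  S=[0.3936]  K=[-0.6847; -0.2892]  nu=[0.2171]  x^+=[-1.9037, 2.4372]  P^+=[0.7842 -0.0251; -0.0251 0.4971]
step 2: x^-=[-1.4406, 2.4372]  P^-=[1.0226 0.0593; 0.0593 0.6071]  H_jac=[-0.3041 -0.1797]  S=[0.4206]  K=[-0.7645; -0.3023]  nu=[-1.2946]  x^+=[-0.4508, 2.8285]  P^+=[0.7767 -0.0379; -0.0379 0.5686]
step 3: x^-=[0.0866, 2.8285]  P^-=[1.0128 0.0601; 0.0601 0.6786]  H_jac=[-0.3532 0.0108]  S=[0.4260]  K=[-0.8383; -0.0326]  nu=[-1.1302]  x^+=[1.0340, 2.8654]  P^+=[0.7135 0.0485; 0.0485 0.6782]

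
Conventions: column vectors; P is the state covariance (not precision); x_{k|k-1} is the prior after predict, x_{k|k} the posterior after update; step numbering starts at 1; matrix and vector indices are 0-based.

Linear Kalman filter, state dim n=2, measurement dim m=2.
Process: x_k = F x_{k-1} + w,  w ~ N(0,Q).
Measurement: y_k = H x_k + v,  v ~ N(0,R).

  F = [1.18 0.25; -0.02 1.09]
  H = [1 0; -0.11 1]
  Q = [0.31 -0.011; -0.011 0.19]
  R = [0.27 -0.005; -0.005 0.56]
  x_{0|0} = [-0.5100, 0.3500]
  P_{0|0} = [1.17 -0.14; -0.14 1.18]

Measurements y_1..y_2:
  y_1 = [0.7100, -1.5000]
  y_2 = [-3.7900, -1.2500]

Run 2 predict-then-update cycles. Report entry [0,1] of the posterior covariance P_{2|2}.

P_post[0,1] = 0.0254

step 1: x^-=[-0.5143, 0.3917]  P^-=[1.9303 0.1036; 0.1036 1.5985]  S=[2.2003 -0.1138; -0.1138 2.1591]  K=[0.8771 -0.0042; 0.0853 0.7396]  nu=[1.2243, -1.9483]  x^+=[0.5676, -0.9448]  P^+=[0.2368 0.0193; 0.0193 0.4159]
step 2: x^-=[0.4336, -1.0412]  P^-=[0.6772 0.1215; 0.1215 0.6833]  S=[0.9472 0.0420; 0.0420 1.2248]  K=[0.7143 0.0139; 0.1042 0.5434]  nu=[-4.2236, -0.1612]  x^+=[-2.5857, -1.5687]  P^+=[0.1928 0.0254; 0.0254 0.3066]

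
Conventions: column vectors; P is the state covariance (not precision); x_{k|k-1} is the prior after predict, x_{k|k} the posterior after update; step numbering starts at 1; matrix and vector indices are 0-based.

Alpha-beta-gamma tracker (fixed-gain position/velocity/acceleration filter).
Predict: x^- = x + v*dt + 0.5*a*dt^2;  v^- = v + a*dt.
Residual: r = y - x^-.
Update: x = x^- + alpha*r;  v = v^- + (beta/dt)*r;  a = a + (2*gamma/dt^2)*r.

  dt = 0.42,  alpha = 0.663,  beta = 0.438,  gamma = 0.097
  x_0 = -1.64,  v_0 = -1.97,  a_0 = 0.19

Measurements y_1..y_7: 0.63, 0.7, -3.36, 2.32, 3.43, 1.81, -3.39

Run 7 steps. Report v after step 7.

step 1: x_pred=-2.4506  r=3.0806  x^+=-0.4082  v^+=1.3225  a^+=3.5780
step 2: x_pred=0.4628  r=0.2372  x^+=0.6201  v^+=3.0726  a^+=3.8388
step 3: x_pred=2.2491  r=-5.6091  x^+=-1.4697  v^+=-1.1647  a^+=-2.3299
step 4: x_pred=-2.1644  r=4.4844  x^+=0.8088  v^+=2.5333  a^+=2.6019
step 5: x_pred=2.1022  r=1.3278  x^+=2.9825  v^+=5.0108  a^+=4.0621
step 6: x_pred=5.4453  r=-3.6353  x^+=3.0351  v^+=2.9257  a^+=0.0640
step 7: x_pred=4.2696  r=-7.6596  x^+=-0.8087  v^+=-5.0352  a^+=-8.3597

v_post = -5.0352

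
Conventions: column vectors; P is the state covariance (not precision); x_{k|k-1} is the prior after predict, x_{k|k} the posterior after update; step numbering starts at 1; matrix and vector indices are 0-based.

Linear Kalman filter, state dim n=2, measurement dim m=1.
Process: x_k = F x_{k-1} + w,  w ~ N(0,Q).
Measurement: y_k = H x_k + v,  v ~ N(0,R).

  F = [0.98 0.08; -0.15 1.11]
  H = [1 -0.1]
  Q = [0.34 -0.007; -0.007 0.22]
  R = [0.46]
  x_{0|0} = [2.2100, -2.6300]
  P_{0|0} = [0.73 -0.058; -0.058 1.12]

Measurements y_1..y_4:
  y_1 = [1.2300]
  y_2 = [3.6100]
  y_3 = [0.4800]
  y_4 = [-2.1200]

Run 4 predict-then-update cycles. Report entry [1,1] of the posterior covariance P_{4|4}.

P_post[1,1] = 3.5693

step 1: x^-=[1.9554, -3.2508]  P^-=[1.0392 -0.0773; -0.0773 1.6357]  S=[1.5310]  K=[0.6838; -0.1573]  nu=[-1.0505]  x^+=[1.2371, -3.0856]  P^+=[0.3233 0.0874; 0.0874 1.5978]
step 2: x^-=[0.9655, -3.6105]  P^-=[0.6744 0.1814; 0.1814 2.1668]  S=[1.1198]  K=[0.5861; -0.0315]  nu=[2.2835]  x^+=[2.3037, -3.6825]  P^+=[0.2898 0.2021; 0.2021 2.1657]
step 3: x^-=[1.9631, -4.4331]  P^-=[0.6639 0.3601; 0.3601 2.8276]  S=[1.0801]  K=[0.5813; 0.0716]  nu=[-1.9264]  x^+=[0.8433, -4.5711]  P^+=[0.2989 0.3152; 0.3152 2.8221]
step 4: x^-=[0.4607, -5.2004]  P^-=[0.6945 0.5387; 0.5387 3.5988]  S=[1.0828]  K=[0.5917; 0.1651]  nu=[-3.1008]  x^+=[-1.3739, -5.7124]  P^+=[0.3155 0.4329; 0.4329 3.5693]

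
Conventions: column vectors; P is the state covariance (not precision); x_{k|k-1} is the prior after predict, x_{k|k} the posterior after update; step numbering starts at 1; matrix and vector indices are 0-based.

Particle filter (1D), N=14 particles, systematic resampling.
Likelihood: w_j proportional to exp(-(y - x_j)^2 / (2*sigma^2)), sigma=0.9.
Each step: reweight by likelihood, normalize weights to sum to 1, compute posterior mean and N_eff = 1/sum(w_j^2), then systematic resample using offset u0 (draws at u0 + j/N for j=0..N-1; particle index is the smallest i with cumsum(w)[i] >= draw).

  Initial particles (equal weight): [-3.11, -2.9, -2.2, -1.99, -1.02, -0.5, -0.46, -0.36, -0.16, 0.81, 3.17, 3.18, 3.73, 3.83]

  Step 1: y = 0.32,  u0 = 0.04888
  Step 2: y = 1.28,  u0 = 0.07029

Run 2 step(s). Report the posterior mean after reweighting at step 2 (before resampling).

step 1: w=[0.0002, 0.0004, 0.0047, 0.0088, 0.0780, 0.1560, 0.1623, 0.1776, 0.2050, 0.2037, 0.0016, 0.0015, 0.0002, 0.0001]  mean=-0.1824  Neff=5.8165  idx=[4, 5, 5, 6, 6, 6, 7, 7, 8, 8, 8, 9, 9, 9]
step 2: w=[0.0083, 0.0306, 0.0306, 0.0334, 0.0334, 0.0334, 0.0412, 0.0412, 0.0602, 0.0602, 0.0602, 0.1890, 0.1890, 0.1890]  mean=0.3156  Neff=7.8882  idx=[3, 5, 7, 8, 9, 10, 11, 11, 12, 12, 12, 13, 13, 13]

post_mean = 0.3156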